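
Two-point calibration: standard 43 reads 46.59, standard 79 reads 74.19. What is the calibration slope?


slope = (y2 - y1) / (x2 - x1)
= (74.19 - 46.59) / (79 - 43)
= 27.6000 / 36
= 0.7667

0.7667


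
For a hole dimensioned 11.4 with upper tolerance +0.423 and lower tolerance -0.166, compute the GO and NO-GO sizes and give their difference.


GO = nominal - lower_tol (smallest hole = maximum material condition)
GO = 11.4 - 0.166 = 11.234
NO-GO = nominal + upper_tol (largest hole = least material condition)
NO-GO = 11.4 + 0.423 = 11.823
spread = NO-GO - GO = 11.823 - 11.234 = 0.5890

0.5890


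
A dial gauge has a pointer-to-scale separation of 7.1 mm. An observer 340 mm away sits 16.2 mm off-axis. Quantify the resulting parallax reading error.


error = h * offset / d
= 7.1 * 16.2 / 340
= 0.3383

0.3383


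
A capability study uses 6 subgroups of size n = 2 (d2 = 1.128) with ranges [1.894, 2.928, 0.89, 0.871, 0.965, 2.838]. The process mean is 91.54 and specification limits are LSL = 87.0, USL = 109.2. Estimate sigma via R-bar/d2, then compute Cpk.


R_bar = (1.894 + 2.928 + 0.89 + 0.871 + 0.965 + 2.838) / 6 = 1.731
sigma = R_bar / d2 = 1.731 / 1.128 = 1.5345745
Cp = (USL - LSL)/(6*sigma) = (109.2 - 87.0)/(6*1.5345745) = 2.4111
Cpu = (109.2 - 91.54)/(3*1.5345745) = 3.8360
Cpl = (91.54 - 87.0)/(3*1.5345745) = 0.9862
Cpk = min(Cpu, Cpl) = 0.9862

0.9862


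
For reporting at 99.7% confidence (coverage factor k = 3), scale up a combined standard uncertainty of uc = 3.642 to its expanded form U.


U = k * uc
U = 3 * 3.642
U = 10.9260

10.9260


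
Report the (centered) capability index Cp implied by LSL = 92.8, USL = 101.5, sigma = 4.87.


Cp = (USL - LSL) / (6 * sigma)
= (101.5 - 92.8) / (6 * 4.87)
= 8.7000 / 29.2200
= 0.2977

0.2977


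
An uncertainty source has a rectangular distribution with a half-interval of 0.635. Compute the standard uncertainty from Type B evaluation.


u_B = half_width / sqrt(3)
u_B = 0.635 / 1.7320508
u_B = 0.3666

0.3666


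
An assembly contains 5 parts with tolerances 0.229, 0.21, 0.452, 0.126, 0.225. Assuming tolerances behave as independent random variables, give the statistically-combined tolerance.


RSS = sqrt(0.229^2 + 0.21^2 + 0.452^2 + 0.126^2 + 0.225^2)
= sqrt(0.367346)
= 0.6061

0.6061


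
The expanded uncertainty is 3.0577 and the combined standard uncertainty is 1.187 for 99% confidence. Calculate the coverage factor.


k = U / uc
k = 3.0577 / 1.187
k = 2.576

2.576


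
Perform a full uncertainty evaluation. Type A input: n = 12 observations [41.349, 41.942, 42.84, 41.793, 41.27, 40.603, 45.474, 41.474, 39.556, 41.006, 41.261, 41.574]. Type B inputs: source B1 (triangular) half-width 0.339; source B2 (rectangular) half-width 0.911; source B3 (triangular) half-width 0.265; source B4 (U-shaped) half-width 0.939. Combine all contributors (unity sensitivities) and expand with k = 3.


mean = (41.349 + 41.942 + 42.84 + 41.793 + 41.27 + 40.603 + 45.474 + 41.474 + 39.556 + 41.006 + 41.261 + 41.574) / 12 = 41.6785
s = sqrt(sum((x - mean)^2)/(n-1)) = 1.4287279
u_A = s / sqrt(n) = 1.4287279 / sqrt(12) = 0.41243822
u_B1 = 0.339 / sqrt(6) = 0.13839617
u_B2 = 0.911 / sqrt(3) = 0.5259661
u_B3 = 0.265 / sqrt(6) = 0.1081858
u_B4 = 0.939 / sqrt(2) = 0.66397327
uc = sqrt(0.41243822^2 + 0.13839617^2 + 0.5259661^2 + 0.1081858^2 + 0.66397327^2) = 0.95836517
U = k * uc = 3 * 0.95836517
U = 2.8751

2.8751


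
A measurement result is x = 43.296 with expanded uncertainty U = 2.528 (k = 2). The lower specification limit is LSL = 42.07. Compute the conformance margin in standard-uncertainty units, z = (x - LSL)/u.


u = U / k = 2.528 / 2 = 1.264
margin = |LSL - x| = |42.07 - 43.296| = 1.226
z = margin / u = 1.226 / 1.264
z = 0.9699

0.9699


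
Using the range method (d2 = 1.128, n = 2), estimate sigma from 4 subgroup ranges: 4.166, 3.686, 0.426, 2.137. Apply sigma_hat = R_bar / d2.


R_bar = (4.166 + 3.686 + 0.426 + 2.137) / 4
R_bar = 10.415 / 4 = 2.60375
sigma_hat = R_bar / d2 = 2.60375 / 1.128 = 2.3083

2.3083


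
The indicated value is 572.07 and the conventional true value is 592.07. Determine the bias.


Systematic error = measured - true
= 572.07 - 592.07
= -20.0000

-20.0000


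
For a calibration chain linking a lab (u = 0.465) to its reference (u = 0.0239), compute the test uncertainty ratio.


TUR = u_lab / u_ref
= 0.465 / 0.0239
= 19.4561

19.4561


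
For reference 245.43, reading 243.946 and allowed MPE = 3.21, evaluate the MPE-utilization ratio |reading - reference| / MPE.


e = indication - reference = 243.946 - 245.43 = -1.4840
|e| = 1.4840
ratio = |e| / MPE = 1.4840 / 3.21
ratio = 0.4623

0.4623


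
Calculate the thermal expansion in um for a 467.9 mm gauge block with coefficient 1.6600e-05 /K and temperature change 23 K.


dL = L * alpha * dT
= 467.9 * 1.6600e-05 * 23
= 0.1786442 mm
dL_um = 0.1786442 * 1000 = 178.6442 um

178.6442


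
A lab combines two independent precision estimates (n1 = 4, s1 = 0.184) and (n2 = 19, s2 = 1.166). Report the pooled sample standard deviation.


s_p = sqrt(((n1-1)*s1^2 + (n2-1)*s2^2) / (n1+n2-2))
numerator = (4-1)*0.184^2 + (19-1)*1.166^2 = 0.101568 + 24.472008 = 24.573576
denominator = 4 + 19 - 2 = 21
s_p^2 = 24.573576 / 21 = 1.1701703
s_p = sqrt(1.1701703) = 1.0817

1.0817


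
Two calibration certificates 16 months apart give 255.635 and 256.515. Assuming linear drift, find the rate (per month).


rate = (v2 - v1) / months
= (256.515 - 255.635) / 16
= 0.8800 / 16
= 0.0550

0.0550


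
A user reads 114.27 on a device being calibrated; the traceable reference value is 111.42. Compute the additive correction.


Correction = standard - reading
= 111.42 - 114.27
= -2.8500

-2.8500


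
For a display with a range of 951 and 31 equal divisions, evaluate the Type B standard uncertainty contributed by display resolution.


resolution = range / divisions
resolution = 951 / 31 = 30.677419
u_res = resolution / (2*sqrt(3))
u_res = 30.677419 / 3.4641016
u_res = 8.8558

8.8558


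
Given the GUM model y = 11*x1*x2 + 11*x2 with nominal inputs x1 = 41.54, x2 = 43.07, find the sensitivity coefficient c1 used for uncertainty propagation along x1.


y = 11*x1*x2 + 11*x2
dy/dx1 = 11*x2
Evaluate at x2 = 43.07: c1 = 11 * 43.07
c1 = 473.7700

473.7700


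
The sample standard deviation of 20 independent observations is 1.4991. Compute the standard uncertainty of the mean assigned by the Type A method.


u_A = s / sqrt(n)
u_A = 1.4991 / sqrt(20)
u_A = 1.4991 / 4.472136
u_A = 0.3352

0.3352


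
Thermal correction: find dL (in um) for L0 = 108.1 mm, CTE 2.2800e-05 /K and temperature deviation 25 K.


dL = L * alpha * dT
= 108.1 * 2.2800e-05 * 25
= 0.0616170 mm
dL_um = 0.0616170 * 1000 = 61.6170 um

61.6170


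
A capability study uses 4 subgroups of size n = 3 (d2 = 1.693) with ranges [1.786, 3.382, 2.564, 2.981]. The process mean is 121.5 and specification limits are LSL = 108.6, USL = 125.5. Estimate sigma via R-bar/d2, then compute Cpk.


R_bar = (1.786 + 3.382 + 2.564 + 2.981) / 4 = 2.67825
sigma = R_bar / d2 = 2.67825 / 1.693 = 1.5819551
Cp = (USL - LSL)/(6*sigma) = (125.5 - 108.6)/(6*1.5819551) = 1.7805
Cpu = (125.5 - 121.5)/(3*1.5819551) = 0.8428
Cpl = (121.5 - 108.6)/(3*1.5819551) = 2.7182
Cpk = min(Cpu, Cpl) = 0.8428

0.8428


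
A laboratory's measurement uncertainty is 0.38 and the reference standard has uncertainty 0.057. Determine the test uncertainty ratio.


TUR = u_lab / u_ref
= 0.38 / 0.057
= 6.6667

6.6667


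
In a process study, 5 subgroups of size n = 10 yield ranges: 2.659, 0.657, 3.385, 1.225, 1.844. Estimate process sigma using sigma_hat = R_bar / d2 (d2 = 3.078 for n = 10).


R_bar = (2.659 + 0.657 + 3.385 + 1.225 + 1.844) / 5
R_bar = 9.77 / 5 = 1.954
sigma_hat = R_bar / d2 = 1.954 / 3.078 = 0.6348

0.6348


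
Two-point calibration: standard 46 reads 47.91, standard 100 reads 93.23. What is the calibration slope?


slope = (y2 - y1) / (x2 - x1)
= (93.23 - 47.91) / (100 - 46)
= 45.3200 / 54
= 0.8393

0.8393


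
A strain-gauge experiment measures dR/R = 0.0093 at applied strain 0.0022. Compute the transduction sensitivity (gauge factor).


GF = (dR/R) / epsilon
= 0.0093 / 0.0022
= 4.2273

4.2273


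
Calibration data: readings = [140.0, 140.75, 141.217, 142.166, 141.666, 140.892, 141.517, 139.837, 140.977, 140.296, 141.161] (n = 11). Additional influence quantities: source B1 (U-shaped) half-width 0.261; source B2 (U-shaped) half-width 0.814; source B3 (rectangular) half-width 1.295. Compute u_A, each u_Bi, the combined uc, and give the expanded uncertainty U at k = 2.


mean = (140.0 + 140.75 + 141.217 + 142.166 + 141.666 + 140.892 + 141.517 + 139.837 + 140.977 + 140.296 + 141.161) / 11 = 140.9526364
s = sqrt(sum((x - mean)^2)/(n-1)) = 0.71004314
u_A = s / sqrt(n) = 0.71004314 / sqrt(11) = 0.21408606
u_B1 = 0.261 / sqrt(2) = 0.18455487
u_B2 = 0.814 / sqrt(2) = 0.57558492
u_B3 = 1.295 / sqrt(3) = 0.7476686
uc = sqrt(0.21408606^2 + 0.18455487^2 + 0.57558492^2 + 0.7476686^2) = 0.98498715
U = k * uc = 2 * 0.98498715
U = 1.9700

1.9700


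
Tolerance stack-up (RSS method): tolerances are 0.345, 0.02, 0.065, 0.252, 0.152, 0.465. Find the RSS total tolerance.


RSS = sqrt(0.345^2 + 0.02^2 + 0.065^2 + 0.252^2 + 0.152^2 + 0.465^2)
= sqrt(0.426483)
= 0.6531

0.6531


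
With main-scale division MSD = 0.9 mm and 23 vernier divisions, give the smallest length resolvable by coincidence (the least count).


LC = MSD / n_div
= 0.9 / 23
= 0.0391

0.0391


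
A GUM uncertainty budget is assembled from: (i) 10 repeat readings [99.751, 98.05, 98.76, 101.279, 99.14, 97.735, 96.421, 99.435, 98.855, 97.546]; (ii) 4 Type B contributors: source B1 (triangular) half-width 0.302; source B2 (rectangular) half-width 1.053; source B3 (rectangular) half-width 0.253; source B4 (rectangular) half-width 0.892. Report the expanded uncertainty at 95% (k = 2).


mean = (99.751 + 98.05 + 98.76 + 101.279 + 99.14 + 97.735 + 96.421 + 99.435 + 98.855 + 97.546) / 10 = 98.6972
s = sqrt(sum((x - mean)^2)/(n-1)) = 1.3497529
u_A = s / sqrt(n) = 1.3497529 / sqrt(10) = 0.42682934
u_B1 = 0.302 / sqrt(6) = 0.12329098
u_B2 = 1.053 / sqrt(3) = 0.60794983
u_B3 = 0.253 / sqrt(3) = 0.14606962
u_B4 = 0.892 / sqrt(3) = 0.51499644
uc = sqrt(0.42682934^2 + 0.12329098^2 + 0.60794983^2 + 0.14606962^2 + 0.51499644^2) = 0.92387478
U = k * uc = 2 * 0.92387478
U = 1.8477

1.8477


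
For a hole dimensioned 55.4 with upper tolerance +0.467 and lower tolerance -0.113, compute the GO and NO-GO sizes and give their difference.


GO = nominal - lower_tol (smallest hole = maximum material condition)
GO = 55.4 - 0.113 = 55.287
NO-GO = nominal + upper_tol (largest hole = least material condition)
NO-GO = 55.4 + 0.467 = 55.867
spread = NO-GO - GO = 55.867 - 55.287 = 0.5800

0.5800


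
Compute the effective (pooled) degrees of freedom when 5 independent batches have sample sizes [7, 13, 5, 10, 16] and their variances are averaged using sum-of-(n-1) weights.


nu = sum_i (n_i - 1)
nu = ((7 - 1) + (13 - 1) + (5 - 1) + (10 - 1) + (16 - 1))
nu = 6 + 12 + 4 + 9 + 15
nu = 46

46


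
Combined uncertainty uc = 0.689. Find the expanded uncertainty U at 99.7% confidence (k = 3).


U = k * uc
U = 3 * 0.689
U = 2.0670

2.0670


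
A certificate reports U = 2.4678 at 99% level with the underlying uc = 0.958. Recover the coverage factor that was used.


k = U / uc
k = 2.4678 / 0.958
k = 2.576

2.576


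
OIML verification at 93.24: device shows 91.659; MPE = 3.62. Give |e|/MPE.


e = indication - reference = 91.659 - 93.24 = -1.5810
|e| = 1.5810
ratio = |e| / MPE = 1.5810 / 3.62
ratio = 0.4367

0.4367


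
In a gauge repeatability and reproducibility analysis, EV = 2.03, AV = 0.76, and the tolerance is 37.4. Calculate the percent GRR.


GRR = sqrt(EV^2 + AV^2) = sqrt(2.03^2 + 0.76^2) = 2.1676024
%GRR = GRR / tol * 100 = 2.1676024 / 37.4 * 100
%GRR = 5.7957

5.7957


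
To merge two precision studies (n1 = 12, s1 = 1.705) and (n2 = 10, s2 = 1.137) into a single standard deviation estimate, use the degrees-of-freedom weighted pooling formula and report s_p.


s_p = sqrt(((n1-1)*s1^2 + (n2-1)*s2^2) / (n1+n2-2))
numerator = (12-1)*1.705^2 + (10-1)*1.137^2 = 31.977275 + 11.634921 = 43.612196
denominator = 12 + 10 - 2 = 20
s_p^2 = 43.612196 / 20 = 2.1806098
s_p = sqrt(2.1806098) = 1.4767

1.4767


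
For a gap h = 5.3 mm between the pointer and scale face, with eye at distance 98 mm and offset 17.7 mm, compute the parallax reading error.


error = h * offset / d
= 5.3 * 17.7 / 98
= 0.9572

0.9572


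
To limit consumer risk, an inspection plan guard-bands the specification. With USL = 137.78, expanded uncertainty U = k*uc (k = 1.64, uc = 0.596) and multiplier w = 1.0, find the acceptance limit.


U = k * uc = 1.64 * 0.596 = 0.97744
guard band g = w * U = 1.0 * 0.97744 = 0.97744
AL = USL - g = 137.78 - 0.97744
AL = 136.8026

136.8026


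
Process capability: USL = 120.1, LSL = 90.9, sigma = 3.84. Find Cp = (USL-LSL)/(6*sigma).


Cp = (USL - LSL) / (6 * sigma)
= (120.1 - 90.9) / (6 * 3.84)
= 29.2000 / 23.0400
= 1.2674

1.2674


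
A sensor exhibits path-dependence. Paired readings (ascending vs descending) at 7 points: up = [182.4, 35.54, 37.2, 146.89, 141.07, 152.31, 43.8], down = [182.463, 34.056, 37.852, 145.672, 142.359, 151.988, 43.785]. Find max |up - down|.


|182.4 - 182.463| = 0.0630
|35.54 - 34.056| = 1.4840
|37.2 - 37.852| = 0.6520
|146.89 - 145.672| = 1.2180
|141.07 - 142.359| = 1.2890
|152.31 - 151.988| = 0.3220
|43.8 - 43.785| = 0.0150
hysteresis = max(diffs) = 1.4840

1.4840


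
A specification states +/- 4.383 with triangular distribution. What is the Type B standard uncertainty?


u_B = half_width / sqrt(6)
u_B = 4.383 / 2.4494897
u_B = 1.7894

1.7894


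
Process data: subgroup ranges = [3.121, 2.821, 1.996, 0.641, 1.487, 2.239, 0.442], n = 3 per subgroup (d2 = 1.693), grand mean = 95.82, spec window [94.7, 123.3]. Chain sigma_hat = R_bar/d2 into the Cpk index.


R_bar = (3.121 + 2.821 + 1.996 + 0.641 + 1.487 + 2.239 + 0.442) / 7 = 1.821
sigma = R_bar / d2 = 1.821 / 1.693 = 1.0756054
Cp = (USL - LSL)/(6*sigma) = (123.3 - 94.7)/(6*1.0756054) = 4.4316
Cpu = (123.3 - 95.82)/(3*1.0756054) = 8.5161
Cpl = (95.82 - 94.7)/(3*1.0756054) = 0.3471
Cpk = min(Cpu, Cpl) = 0.3471

0.3471


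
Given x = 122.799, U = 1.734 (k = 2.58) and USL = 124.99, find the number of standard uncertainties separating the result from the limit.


u = U / k = 1.734 / 2.58 = 0.67209302
margin = |USL - x| = |124.99 - 122.799| = 2.191
z = margin / u = 2.191 / 0.67209302
z = 3.2600

3.2600


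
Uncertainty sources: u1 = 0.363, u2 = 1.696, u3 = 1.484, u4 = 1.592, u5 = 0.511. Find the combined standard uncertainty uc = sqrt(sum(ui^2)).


uc = sqrt(0.363^2 + 1.696^2 + 1.484^2 + 1.592^2 + 0.511^2)
uc = sqrt(8.006026)
uc = 2.8295

2.8295


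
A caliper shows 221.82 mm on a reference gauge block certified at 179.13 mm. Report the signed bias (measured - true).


Systematic error = measured - true
= 221.82 - 179.13
= 42.6900

42.6900


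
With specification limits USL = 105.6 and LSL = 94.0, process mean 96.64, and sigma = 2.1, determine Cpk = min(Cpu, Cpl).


Cpu = (USL - mean) / (3*sigma) = (105.6 - 96.64) / (3*2.1) = 1.4222
Cpl = (mean - LSL) / (3*sigma) = (96.64 - 94.0) / (3*2.1) = 0.4190
Cpk = min(Cpu, Cpl) = 0.4190

0.4190


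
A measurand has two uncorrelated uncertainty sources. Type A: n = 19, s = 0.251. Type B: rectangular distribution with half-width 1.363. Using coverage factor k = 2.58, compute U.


u_A = s / sqrt(n) = 0.251 / sqrt(19) = 0.057583349
u_B = half_width / sqrt(3) = 1.363 / sqrt(3) = 0.78692842
uc = sqrt(u_A^2 + u_B^2) = sqrt(0.057583349^2 + 0.78692842^2) = 0.78903243
U = k * uc = 2.58 * 0.78903243
U = 2.0357

2.0357


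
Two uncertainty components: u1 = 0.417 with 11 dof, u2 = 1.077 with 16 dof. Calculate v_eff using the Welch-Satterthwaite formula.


uc = sqrt(u1^2 + u2^2) = sqrt(0.417^2 + 1.077^2) = 1.1549104
v_eff = uc^4 / (u1^4/v1 + u2^4/v2)
= 1.1549104^4 / (0.417^4/11 + 1.077^4/16)
= 1.7790705 / 0.086838558
v_eff = 20.4871

20.4871


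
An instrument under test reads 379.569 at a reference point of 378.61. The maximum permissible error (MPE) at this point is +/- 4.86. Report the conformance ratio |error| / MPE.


e = indication - reference = 379.569 - 378.61 = 0.9590
|e| = 0.9590
ratio = |e| / MPE = 0.9590 / 4.86
ratio = 0.1973

0.1973


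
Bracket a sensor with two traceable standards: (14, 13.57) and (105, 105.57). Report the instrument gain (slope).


slope = (y2 - y1) / (x2 - x1)
= (105.57 - 13.57) / (105 - 14)
= 92.0000 / 91
= 1.0110

1.0110


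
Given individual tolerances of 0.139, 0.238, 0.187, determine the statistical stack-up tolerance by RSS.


RSS = sqrt(0.139^2 + 0.238^2 + 0.187^2)
= sqrt(0.110934)
= 0.3331

0.3331


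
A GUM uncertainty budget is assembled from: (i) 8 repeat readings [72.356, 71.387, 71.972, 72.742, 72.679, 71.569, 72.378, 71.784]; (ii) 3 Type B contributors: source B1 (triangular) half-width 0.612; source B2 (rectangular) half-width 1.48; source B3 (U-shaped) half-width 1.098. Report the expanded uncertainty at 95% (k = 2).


mean = (72.356 + 71.387 + 71.972 + 72.742 + 72.679 + 71.569 + 72.378 + 71.784) / 8 = 72.108375
s = sqrt(sum((x - mean)^2)/(n-1)) = 0.50656178
u_A = s / sqrt(n) = 0.50656178 / sqrt(8) = 0.17909663
u_B1 = 0.612 / sqrt(6) = 0.24984795
u_B2 = 1.48 / sqrt(3) = 0.8544784
u_B3 = 1.098 / sqrt(2) = 0.77640325
uc = sqrt(0.17909663^2 + 0.24984795^2 + 0.8544784^2 + 0.77640325^2) = 1.1947531
U = k * uc = 2 * 1.1947531
U = 2.3895

2.3895


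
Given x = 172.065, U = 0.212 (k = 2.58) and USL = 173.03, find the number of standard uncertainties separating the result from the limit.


u = U / k = 0.212 / 2.58 = 0.082170543
margin = |USL - x| = |173.03 - 172.065| = 0.965
z = margin / u = 0.965 / 0.082170543
z = 11.7439

11.7439


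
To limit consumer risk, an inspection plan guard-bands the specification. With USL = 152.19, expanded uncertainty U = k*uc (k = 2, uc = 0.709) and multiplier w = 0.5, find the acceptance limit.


U = k * uc = 2 * 0.709 = 1.418
guard band g = w * U = 0.5 * 1.418 = 0.709
AL = USL - g = 152.19 - 0.709
AL = 151.4810

151.4810


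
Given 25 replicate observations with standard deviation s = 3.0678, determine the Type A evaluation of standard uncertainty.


u_A = s / sqrt(n)
u_A = 3.0678 / sqrt(25)
u_A = 3.0678 / 5
u_A = 0.6136

0.6136


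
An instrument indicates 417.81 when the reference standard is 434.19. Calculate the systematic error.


Systematic error = measured - true
= 417.81 - 434.19
= -16.3800

-16.3800


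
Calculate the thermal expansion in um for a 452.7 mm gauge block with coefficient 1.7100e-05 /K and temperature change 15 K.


dL = L * alpha * dT
= 452.7 * 1.7100e-05 * 15
= 0.1161175 mm
dL_um = 0.1161175 * 1000 = 116.1175 um

116.1175


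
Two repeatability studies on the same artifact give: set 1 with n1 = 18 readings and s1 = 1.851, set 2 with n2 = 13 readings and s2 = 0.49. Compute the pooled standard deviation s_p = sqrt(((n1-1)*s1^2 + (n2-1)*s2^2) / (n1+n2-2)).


s_p = sqrt(((n1-1)*s1^2 + (n2-1)*s2^2) / (n1+n2-2))
numerator = (18-1)*1.851^2 + (13-1)*0.49^2 = 58.245417 + 2.8812 = 61.126617
denominator = 18 + 13 - 2 = 29
s_p^2 = 61.126617 / 29 = 2.1078144
s_p = sqrt(2.1078144) = 1.4518

1.4518


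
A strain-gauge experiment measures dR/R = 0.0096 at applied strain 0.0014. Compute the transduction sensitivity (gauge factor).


GF = (dR/R) / epsilon
= 0.0096 / 0.0014
= 6.8571

6.8571


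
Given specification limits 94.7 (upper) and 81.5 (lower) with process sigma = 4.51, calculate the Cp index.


Cp = (USL - LSL) / (6 * sigma)
= (94.7 - 81.5) / (6 * 4.51)
= 13.2000 / 27.0600
= 0.4878

0.4878


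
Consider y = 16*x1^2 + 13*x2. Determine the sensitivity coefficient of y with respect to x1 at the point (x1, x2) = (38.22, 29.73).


y = 16*x1^2 + 13*x2
dy/dx1 = 2*16*x1
Evaluate at x1 = 38.22: c1 = 32 * 38.22
c1 = 1223.0400

1223.0400


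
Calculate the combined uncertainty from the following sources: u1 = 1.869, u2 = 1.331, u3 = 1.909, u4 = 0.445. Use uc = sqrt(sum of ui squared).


uc = sqrt(1.869^2 + 1.331^2 + 1.909^2 + 0.445^2)
uc = sqrt(9.107028)
uc = 3.0178

3.0178


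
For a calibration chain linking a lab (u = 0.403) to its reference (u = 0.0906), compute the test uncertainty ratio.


TUR = u_lab / u_ref
= 0.403 / 0.0906
= 4.4481

4.4481


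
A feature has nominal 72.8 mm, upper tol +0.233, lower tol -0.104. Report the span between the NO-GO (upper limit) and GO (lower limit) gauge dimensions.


GO = nominal - lower_tol (smallest hole = maximum material condition)
GO = 72.8 - 0.104 = 72.696
NO-GO = nominal + upper_tol (largest hole = least material condition)
NO-GO = 72.8 + 0.233 = 73.033
spread = NO-GO - GO = 73.033 - 72.696 = 0.3370

0.3370


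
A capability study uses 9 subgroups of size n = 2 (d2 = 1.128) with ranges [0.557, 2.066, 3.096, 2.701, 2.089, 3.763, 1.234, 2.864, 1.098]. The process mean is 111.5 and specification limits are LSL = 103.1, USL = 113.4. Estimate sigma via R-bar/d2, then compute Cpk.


R_bar = (0.557 + 2.066 + 3.096 + 2.701 + 2.089 + 3.763 + 1.234 + 2.864 + 1.098) / 9 = 2.1631111
sigma = R_bar / d2 = 2.1631111 / 1.128 = 1.9176517
Cp = (USL - LSL)/(6*sigma) = (113.4 - 103.1)/(6*1.9176517) = 0.8952
Cpu = (113.4 - 111.5)/(3*1.9176517) = 0.3303
Cpl = (111.5 - 103.1)/(3*1.9176517) = 1.4601
Cpk = min(Cpu, Cpl) = 0.3303

0.3303


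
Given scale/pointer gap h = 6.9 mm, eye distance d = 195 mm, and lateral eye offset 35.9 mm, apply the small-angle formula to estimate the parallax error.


error = h * offset / d
= 6.9 * 35.9 / 195
= 1.2703

1.2703


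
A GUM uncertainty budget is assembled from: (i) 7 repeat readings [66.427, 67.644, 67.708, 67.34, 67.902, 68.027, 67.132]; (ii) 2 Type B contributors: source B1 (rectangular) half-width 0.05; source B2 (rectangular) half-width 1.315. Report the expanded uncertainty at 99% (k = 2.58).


mean = (66.427 + 67.644 + 67.708 + 67.34 + 67.902 + 68.027 + 67.132) / 7 = 67.45428571
s = sqrt(sum((x - mean)^2)/(n-1)) = 0.54788342
u_A = s / sqrt(n) = 0.54788342 / sqrt(7) = 0.20708047
u_B1 = 0.05 / sqrt(3) = 0.028867513
u_B2 = 1.315 / sqrt(3) = 0.7592156
uc = sqrt(0.20708047^2 + 0.028867513^2 + 0.7592156^2) = 0.78747951
U = k * uc = 2.58 * 0.78747951
U = 2.0317

2.0317


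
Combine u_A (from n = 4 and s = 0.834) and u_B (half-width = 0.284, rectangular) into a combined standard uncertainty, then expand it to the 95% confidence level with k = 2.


u_A = s / sqrt(n) = 0.834 / sqrt(4) = 0.417
u_B = half_width / sqrt(3) = 0.284 / sqrt(3) = 0.16396748
uc = sqrt(u_A^2 + u_B^2) = sqrt(0.417^2 + 0.16396748^2) = 0.44807849
U = k * uc = 2 * 0.44807849
U = 0.8962

0.8962


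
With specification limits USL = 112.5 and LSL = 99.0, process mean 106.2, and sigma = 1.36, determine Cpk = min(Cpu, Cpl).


Cpu = (USL - mean) / (3*sigma) = (112.5 - 106.2) / (3*1.36) = 1.5441
Cpl = (mean - LSL) / (3*sigma) = (106.2 - 99.0) / (3*1.36) = 1.7647
Cpk = min(Cpu, Cpl) = 1.5441

1.5441


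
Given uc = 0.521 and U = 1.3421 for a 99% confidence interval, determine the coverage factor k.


k = U / uc
k = 1.3421 / 0.521
k = 2.576

2.576


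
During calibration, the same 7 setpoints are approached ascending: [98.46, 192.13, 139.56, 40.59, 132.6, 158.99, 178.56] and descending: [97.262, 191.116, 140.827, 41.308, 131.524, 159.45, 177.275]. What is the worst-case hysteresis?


|98.46 - 97.262| = 1.1980
|192.13 - 191.116| = 1.0140
|139.56 - 140.827| = 1.2670
|40.59 - 41.308| = 0.7180
|132.6 - 131.524| = 1.0760
|158.99 - 159.45| = 0.4600
|178.56 - 177.275| = 1.2850
hysteresis = max(diffs) = 1.2850

1.2850


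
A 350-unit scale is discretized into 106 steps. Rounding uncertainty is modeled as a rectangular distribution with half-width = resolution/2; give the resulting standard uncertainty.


resolution = range / divisions
resolution = 350 / 106 = 3.3018868
u_res = resolution / (2*sqrt(3))
u_res = 3.3018868 / 3.4641016
u_res = 0.9532

0.9532


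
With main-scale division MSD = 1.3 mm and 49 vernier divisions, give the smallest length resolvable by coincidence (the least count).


LC = MSD / n_div
= 1.3 / 49
= 0.0265

0.0265


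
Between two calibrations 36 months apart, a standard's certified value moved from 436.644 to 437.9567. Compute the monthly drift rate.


rate = (v2 - v1) / months
= (437.9567 - 436.644) / 36
= 1.3127 / 36
= 0.0365

0.0365


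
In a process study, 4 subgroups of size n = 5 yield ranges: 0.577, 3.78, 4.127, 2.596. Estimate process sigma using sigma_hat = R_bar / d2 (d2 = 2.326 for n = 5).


R_bar = (0.577 + 3.78 + 4.127 + 2.596) / 4
R_bar = 11.08 / 4 = 2.77
sigma_hat = R_bar / d2 = 2.77 / 2.326 = 1.1909

1.1909


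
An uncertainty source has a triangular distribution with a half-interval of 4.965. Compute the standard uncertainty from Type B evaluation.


u_B = half_width / sqrt(6)
u_B = 4.965 / 2.4494897
u_B = 2.0270

2.0270


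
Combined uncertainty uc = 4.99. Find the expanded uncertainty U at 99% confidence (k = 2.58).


U = k * uc
U = 2.58 * 4.99
U = 12.8742

12.8742


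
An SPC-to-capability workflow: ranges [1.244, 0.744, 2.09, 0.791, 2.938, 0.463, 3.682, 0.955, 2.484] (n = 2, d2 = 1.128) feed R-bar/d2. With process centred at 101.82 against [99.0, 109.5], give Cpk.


R_bar = (1.244 + 0.744 + 2.09 + 0.791 + 2.938 + 0.463 + 3.682 + 0.955 + 2.484) / 9 = 1.7101111
sigma = R_bar / d2 = 1.7101111 / 1.128 = 1.5160559
Cp = (USL - LSL)/(6*sigma) = (109.5 - 99.0)/(6*1.5160559) = 1.1543
Cpu = (109.5 - 101.82)/(3*1.5160559) = 1.6886
Cpl = (101.82 - 99.0)/(3*1.5160559) = 0.6200
Cpk = min(Cpu, Cpl) = 0.6200

0.6200


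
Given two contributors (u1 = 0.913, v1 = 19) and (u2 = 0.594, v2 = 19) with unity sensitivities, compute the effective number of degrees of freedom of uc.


uc = sqrt(u1^2 + u2^2) = sqrt(0.913^2 + 0.594^2) = 1.0892222
v_eff = uc^4 / (u1^4/v1 + u2^4/v2)
= 1.0892222^4 / (0.913^4/19 + 0.594^4/19)
= 1.4075568 / 0.043122659
v_eff = 32.6408

32.6408


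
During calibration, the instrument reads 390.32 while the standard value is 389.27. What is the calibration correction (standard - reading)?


Correction = standard - reading
= 389.27 - 390.32
= -1.0500

-1.0500


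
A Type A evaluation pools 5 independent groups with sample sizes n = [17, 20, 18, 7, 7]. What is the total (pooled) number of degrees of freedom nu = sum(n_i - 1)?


nu = sum_i (n_i - 1)
nu = ((17 - 1) + (20 - 1) + (18 - 1) + (7 - 1) + (7 - 1))
nu = 16 + 19 + 17 + 6 + 6
nu = 64

64


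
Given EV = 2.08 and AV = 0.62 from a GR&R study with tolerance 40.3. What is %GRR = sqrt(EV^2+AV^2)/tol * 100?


GRR = sqrt(EV^2 + AV^2) = sqrt(2.08^2 + 0.62^2) = 2.1704377
%GRR = GRR / tol * 100 = 2.1704377 / 40.3 * 100
%GRR = 5.3857

5.3857


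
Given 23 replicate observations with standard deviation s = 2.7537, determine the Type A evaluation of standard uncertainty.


u_A = s / sqrt(n)
u_A = 2.7537 / sqrt(23)
u_A = 2.7537 / 4.7958315
u_A = 0.5742

0.5742


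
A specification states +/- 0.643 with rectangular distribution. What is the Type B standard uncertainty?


u_B = half_width / sqrt(3)
u_B = 0.643 / 1.7320508
u_B = 0.3712

0.3712


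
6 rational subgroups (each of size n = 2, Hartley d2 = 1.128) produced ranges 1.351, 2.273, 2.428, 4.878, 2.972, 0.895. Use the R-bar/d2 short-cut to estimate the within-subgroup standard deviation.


R_bar = (1.351 + 2.273 + 2.428 + 4.878 + 2.972 + 0.895) / 6
R_bar = 14.797 / 6 = 2.4661667
sigma_hat = R_bar / d2 = 2.4661667 / 1.128 = 2.1863

2.1863


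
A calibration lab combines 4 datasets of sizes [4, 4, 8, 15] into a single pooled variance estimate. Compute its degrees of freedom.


nu = sum_i (n_i - 1)
nu = ((4 - 1) + (4 - 1) + (8 - 1) + (15 - 1))
nu = 3 + 3 + 7 + 14
nu = 27

27


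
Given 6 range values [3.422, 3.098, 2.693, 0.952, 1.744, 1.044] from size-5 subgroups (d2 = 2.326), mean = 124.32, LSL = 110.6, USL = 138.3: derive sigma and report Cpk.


R_bar = (3.422 + 3.098 + 2.693 + 0.952 + 1.744 + 1.044) / 6 = 2.1588333
sigma = R_bar / d2 = 2.1588333 / 2.326 = 0.92813126
Cp = (USL - LSL)/(6*sigma) = (138.3 - 110.6)/(6*0.92813126) = 4.9742
Cpu = (138.3 - 124.32)/(3*0.92813126) = 5.0208
Cpl = (124.32 - 110.6)/(3*0.92813126) = 4.9275
Cpk = min(Cpu, Cpl) = 4.9275

4.9275


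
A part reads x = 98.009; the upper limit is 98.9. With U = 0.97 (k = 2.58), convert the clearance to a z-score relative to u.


u = U / k = 0.97 / 2.58 = 0.37596899
margin = |USL - x| = |98.9 - 98.009| = 0.891
z = margin / u = 0.891 / 0.37596899
z = 2.3699

2.3699


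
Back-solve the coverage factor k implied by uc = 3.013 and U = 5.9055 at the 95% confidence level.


k = U / uc
k = 5.9055 / 3.013
k = 1.96

1.96


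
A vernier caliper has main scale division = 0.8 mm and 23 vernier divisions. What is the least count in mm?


LC = MSD / n_div
= 0.8 / 23
= 0.0348

0.0348


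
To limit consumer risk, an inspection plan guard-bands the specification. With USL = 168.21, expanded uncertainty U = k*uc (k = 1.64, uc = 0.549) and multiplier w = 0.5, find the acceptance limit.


U = k * uc = 1.64 * 0.549 = 0.90036
guard band g = w * U = 0.5 * 0.90036 = 0.45018
AL = USL - g = 168.21 - 0.45018
AL = 167.7598

167.7598


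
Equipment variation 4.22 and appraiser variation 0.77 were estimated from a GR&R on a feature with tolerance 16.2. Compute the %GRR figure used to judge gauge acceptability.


GRR = sqrt(EV^2 + AV^2) = sqrt(4.22^2 + 0.77^2) = 4.2896736
%GRR = GRR / tol * 100 = 4.2896736 / 16.2 * 100
%GRR = 26.4795

26.4795


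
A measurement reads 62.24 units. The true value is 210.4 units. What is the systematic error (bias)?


Systematic error = measured - true
= 62.24 - 210.4
= -148.1600

-148.1600


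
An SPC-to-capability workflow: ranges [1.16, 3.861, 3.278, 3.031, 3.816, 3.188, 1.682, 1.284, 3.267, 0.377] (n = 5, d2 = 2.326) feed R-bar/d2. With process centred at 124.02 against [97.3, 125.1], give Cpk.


R_bar = (1.16 + 3.861 + 3.278 + 3.031 + 3.816 + 3.188 + 1.682 + 1.284 + 3.267 + 0.377) / 10 = 2.4944
sigma = R_bar / d2 = 2.4944 / 2.326 = 1.072399
Cp = (USL - LSL)/(6*sigma) = (125.1 - 97.3)/(6*1.072399) = 4.3205
Cpu = (125.1 - 124.02)/(3*1.072399) = 0.3357
Cpl = (124.02 - 97.3)/(3*1.072399) = 8.3054
Cpk = min(Cpu, Cpl) = 0.3357

0.3357


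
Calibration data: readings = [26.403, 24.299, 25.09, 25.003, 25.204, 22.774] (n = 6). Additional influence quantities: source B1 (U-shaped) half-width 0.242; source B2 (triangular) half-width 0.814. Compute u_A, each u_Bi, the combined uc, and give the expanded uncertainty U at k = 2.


mean = (26.403 + 24.299 + 25.09 + 25.003 + 25.204 + 22.774) / 6 = 24.7955
s = sqrt(sum((x - mean)^2)/(n-1)) = 1.2011402
u_A = s / sqrt(n) = 1.2011402 / sqrt(6) = 0.49036343
u_B1 = 0.242 / sqrt(2) = 0.17111984
u_B2 = 0.814 / sqrt(6) = 0.33231411
uc = sqrt(0.49036343^2 + 0.17111984^2 + 0.33231411^2) = 0.61658005
U = k * uc = 2 * 0.61658005
U = 1.2332

1.2332


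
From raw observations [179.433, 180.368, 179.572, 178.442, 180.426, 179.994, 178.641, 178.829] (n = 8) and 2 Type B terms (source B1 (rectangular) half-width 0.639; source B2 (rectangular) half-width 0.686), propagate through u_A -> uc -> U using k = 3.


mean = (179.433 + 180.368 + 179.572 + 178.442 + 180.426 + 179.994 + 178.641 + 178.829) / 8 = 179.463125
s = sqrt(sum((x - mean)^2)/(n-1)) = 0.77101203
u_A = s / sqrt(n) = 0.77101203 / sqrt(8) = 0.27259392
u_B1 = 0.639 / sqrt(3) = 0.36892682
u_B2 = 0.686 / sqrt(3) = 0.39606228
uc = sqrt(0.27259392^2 + 0.36892682^2 + 0.39606228^2) = 0.60603612
U = k * uc = 3 * 0.60603612
U = 1.8181

1.8181


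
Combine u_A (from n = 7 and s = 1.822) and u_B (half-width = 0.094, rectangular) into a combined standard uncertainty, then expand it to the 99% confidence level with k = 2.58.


u_A = s / sqrt(n) = 1.822 / sqrt(7) = 0.68865127
u_B = half_width / sqrt(3) = 0.094 / sqrt(3) = 0.054270925
uc = sqrt(u_A^2 + u_B^2) = sqrt(0.68865127^2 + 0.054270925^2) = 0.69078644
U = k * uc = 2.58 * 0.69078644
U = 1.7822

1.7822


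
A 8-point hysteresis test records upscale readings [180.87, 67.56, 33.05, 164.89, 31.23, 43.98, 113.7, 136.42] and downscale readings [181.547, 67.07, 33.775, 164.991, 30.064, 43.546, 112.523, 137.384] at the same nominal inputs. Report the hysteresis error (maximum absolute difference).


|180.87 - 181.547| = 0.6770
|67.56 - 67.07| = 0.4900
|33.05 - 33.775| = 0.7250
|164.89 - 164.991| = 0.1010
|31.23 - 30.064| = 1.1660
|43.98 - 43.546| = 0.4340
|113.7 - 112.523| = 1.1770
|136.42 - 137.384| = 0.9640
hysteresis = max(diffs) = 1.1770

1.1770


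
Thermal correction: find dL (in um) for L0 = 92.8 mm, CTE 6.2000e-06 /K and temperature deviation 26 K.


dL = L * alpha * dT
= 92.8 * 6.2000e-06 * 26
= 0.0149594 mm
dL_um = 0.0149594 * 1000 = 14.9594 um

14.9594


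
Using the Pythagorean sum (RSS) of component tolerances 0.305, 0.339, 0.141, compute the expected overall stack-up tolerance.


RSS = sqrt(0.305^2 + 0.339^2 + 0.141^2)
= sqrt(0.227827)
= 0.4773

0.4773


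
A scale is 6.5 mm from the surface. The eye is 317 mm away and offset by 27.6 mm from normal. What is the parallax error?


error = h * offset / d
= 6.5 * 27.6 / 317
= 0.5659

0.5659


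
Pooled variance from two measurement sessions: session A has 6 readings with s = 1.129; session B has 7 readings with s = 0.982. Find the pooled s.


s_p = sqrt(((n1-1)*s1^2 + (n2-1)*s2^2) / (n1+n2-2))
numerator = (6-1)*1.129^2 + (7-1)*0.982^2 = 6.373205 + 5.785944 = 12.159149
denominator = 6 + 7 - 2 = 11
s_p^2 = 12.159149 / 11 = 1.1053772
s_p = sqrt(1.1053772) = 1.0514

1.0514


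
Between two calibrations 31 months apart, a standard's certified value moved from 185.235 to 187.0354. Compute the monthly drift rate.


rate = (v2 - v1) / months
= (187.0354 - 185.235) / 31
= 1.8004 / 31
= 0.0581

0.0581


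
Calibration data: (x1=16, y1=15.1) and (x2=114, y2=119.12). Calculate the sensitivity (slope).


slope = (y2 - y1) / (x2 - x1)
= (119.12 - 15.1) / (114 - 16)
= 104.0200 / 98
= 1.0614

1.0614


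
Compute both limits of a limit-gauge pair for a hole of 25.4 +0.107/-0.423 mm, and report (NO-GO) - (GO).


GO = nominal - lower_tol (smallest hole = maximum material condition)
GO = 25.4 - 0.423 = 24.977
NO-GO = nominal + upper_tol (largest hole = least material condition)
NO-GO = 25.4 + 0.107 = 25.507
spread = NO-GO - GO = 25.507 - 24.977 = 0.5300

0.5300


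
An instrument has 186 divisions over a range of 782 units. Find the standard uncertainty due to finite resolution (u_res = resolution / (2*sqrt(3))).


resolution = range / divisions
resolution = 782 / 186 = 4.2043011
u_res = resolution / (2*sqrt(3))
u_res = 4.2043011 / 3.4641016
u_res = 1.2137

1.2137


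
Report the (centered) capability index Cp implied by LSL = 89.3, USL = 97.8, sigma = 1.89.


Cp = (USL - LSL) / (6 * sigma)
= (97.8 - 89.3) / (6 * 1.89)
= 8.5000 / 11.3400
= 0.7496

0.7496


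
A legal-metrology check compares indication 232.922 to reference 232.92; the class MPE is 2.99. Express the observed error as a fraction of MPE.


e = indication - reference = 232.922 - 232.92 = 0.0020
|e| = 0.0020
ratio = |e| / MPE = 0.0020 / 2.99
ratio = 6.6890e-04

6.6890e-04


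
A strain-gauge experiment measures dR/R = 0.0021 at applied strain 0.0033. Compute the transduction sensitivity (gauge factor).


GF = (dR/R) / epsilon
= 0.0021 / 0.0033
= 0.6364

0.6364


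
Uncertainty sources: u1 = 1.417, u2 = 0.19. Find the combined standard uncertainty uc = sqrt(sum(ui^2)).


uc = sqrt(1.417^2 + 0.19^2)
uc = sqrt(2.043989)
uc = 1.4297

1.4297


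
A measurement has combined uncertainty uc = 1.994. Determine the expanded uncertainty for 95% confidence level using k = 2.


U = k * uc
U = 2 * 1.994
U = 3.9880

3.9880


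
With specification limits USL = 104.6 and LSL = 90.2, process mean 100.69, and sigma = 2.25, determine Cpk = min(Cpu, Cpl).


Cpu = (USL - mean) / (3*sigma) = (104.6 - 100.69) / (3*2.25) = 0.5793
Cpl = (mean - LSL) / (3*sigma) = (100.69 - 90.2) / (3*2.25) = 1.5541
Cpk = min(Cpu, Cpl) = 0.5793

0.5793


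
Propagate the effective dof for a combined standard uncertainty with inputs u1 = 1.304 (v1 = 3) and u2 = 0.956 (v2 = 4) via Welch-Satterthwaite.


uc = sqrt(u1^2 + u2^2) = sqrt(1.304^2 + 0.956^2) = 1.6168958
v_eff = uc^4 / (u1^4/v1 + u2^4/v2)
= 1.6168958^4 / (1.304^4/3 + 0.956^4/4)
= 6.8348365 / 1.1726246
v_eff = 5.8287

5.8287


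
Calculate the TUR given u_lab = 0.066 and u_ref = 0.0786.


TUR = u_lab / u_ref
= 0.066 / 0.0786
= 0.8397

0.8397


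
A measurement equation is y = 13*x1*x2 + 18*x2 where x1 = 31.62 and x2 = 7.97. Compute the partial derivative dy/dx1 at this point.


y = 13*x1*x2 + 18*x2
dy/dx1 = 13*x2
Evaluate at x2 = 7.97: c1 = 13 * 7.97
c1 = 103.6100

103.6100


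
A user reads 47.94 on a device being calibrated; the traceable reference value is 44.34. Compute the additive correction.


Correction = standard - reading
= 44.34 - 47.94
= -3.6000

-3.6000


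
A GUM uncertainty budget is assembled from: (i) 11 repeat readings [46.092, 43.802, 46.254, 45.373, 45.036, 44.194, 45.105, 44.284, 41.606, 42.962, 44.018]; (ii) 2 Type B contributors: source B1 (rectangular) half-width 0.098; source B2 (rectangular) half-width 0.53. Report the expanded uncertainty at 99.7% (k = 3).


mean = (46.092 + 43.802 + 46.254 + 45.373 + 45.036 + 44.194 + 45.105 + 44.284 + 41.606 + 42.962 + 44.018) / 11 = 44.42963636
s = sqrt(sum((x - mean)^2)/(n-1)) = 1.3628084
u_A = s / sqrt(n) = 1.3628084 / sqrt(11) = 0.41090219
u_B1 = 0.098 / sqrt(3) = 0.056580326
u_B2 = 0.53 / sqrt(3) = 0.30599564
uc = sqrt(0.41090219^2 + 0.056580326^2 + 0.30599564^2) = 0.51543697
U = k * uc = 3 * 0.51543697
U = 1.5463

1.5463


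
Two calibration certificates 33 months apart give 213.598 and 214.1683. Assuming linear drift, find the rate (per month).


rate = (v2 - v1) / months
= (214.1683 - 213.598) / 33
= 0.5703 / 33
= 0.0173

0.0173


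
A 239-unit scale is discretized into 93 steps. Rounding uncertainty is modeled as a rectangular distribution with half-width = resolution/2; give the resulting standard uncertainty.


resolution = range / divisions
resolution = 239 / 93 = 2.5698925
u_res = resolution / (2*sqrt(3))
u_res = 2.5698925 / 3.4641016
u_res = 0.7419

0.7419


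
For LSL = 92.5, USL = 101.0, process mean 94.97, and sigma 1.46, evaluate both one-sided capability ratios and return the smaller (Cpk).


Cpu = (USL - mean) / (3*sigma) = (101.0 - 94.97) / (3*1.46) = 1.3767
Cpl = (mean - LSL) / (3*sigma) = (94.97 - 92.5) / (3*1.46) = 0.5639
Cpk = min(Cpu, Cpl) = 0.5639

0.5639


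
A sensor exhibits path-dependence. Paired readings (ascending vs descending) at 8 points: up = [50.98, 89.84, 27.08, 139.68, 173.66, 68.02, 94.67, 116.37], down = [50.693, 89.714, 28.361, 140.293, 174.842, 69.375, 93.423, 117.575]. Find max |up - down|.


|50.98 - 50.693| = 0.2870
|89.84 - 89.714| = 0.1260
|27.08 - 28.361| = 1.2810
|139.68 - 140.293| = 0.6130
|173.66 - 174.842| = 1.1820
|68.02 - 69.375| = 1.3550
|94.67 - 93.423| = 1.2470
|116.37 - 117.575| = 1.2050
hysteresis = max(diffs) = 1.3550

1.3550


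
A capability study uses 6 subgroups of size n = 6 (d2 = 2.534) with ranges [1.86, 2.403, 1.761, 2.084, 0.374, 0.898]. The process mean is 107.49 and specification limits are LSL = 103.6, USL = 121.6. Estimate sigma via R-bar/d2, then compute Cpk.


R_bar = (1.86 + 2.403 + 1.761 + 2.084 + 0.374 + 0.898) / 6 = 1.5633333
sigma = R_bar / d2 = 1.5633333 / 2.534 = 0.6169429
Cp = (USL - LSL)/(6*sigma) = (121.6 - 103.6)/(6*0.6169429) = 4.8627
Cpu = (121.6 - 107.49)/(3*0.6169429) = 7.6236
Cpl = (107.49 - 103.6)/(3*0.6169429) = 2.1018
Cpk = min(Cpu, Cpl) = 2.1018

2.1018


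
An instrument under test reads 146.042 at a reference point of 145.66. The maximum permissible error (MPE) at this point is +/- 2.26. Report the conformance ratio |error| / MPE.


e = indication - reference = 146.042 - 145.66 = 0.3820
|e| = 0.3820
ratio = |e| / MPE = 0.3820 / 2.26
ratio = 0.1690

0.1690
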